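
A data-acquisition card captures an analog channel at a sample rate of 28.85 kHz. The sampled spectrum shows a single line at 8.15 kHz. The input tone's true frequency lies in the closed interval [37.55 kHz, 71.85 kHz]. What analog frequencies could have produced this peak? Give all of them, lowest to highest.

49.55 kHz, 65.85 kHz

Frequencies that alias to 8.15 kHz are k·fs ± 8.15 kHz for integer k ≥ 0.
k=0: 8.15 kHz.
k=1: 20.7 kHz, 37 kHz.
k=2: 49.55 kHz, 65.85 kHz.
k=3: 78.4 kHz, 94.7 kHz.
Within [37.55 kHz, 71.85 kHz]: 49.55 kHz, 65.85 kHz.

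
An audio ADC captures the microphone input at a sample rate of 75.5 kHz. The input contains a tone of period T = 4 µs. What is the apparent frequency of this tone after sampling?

T = 4 µs → f = 1/T = 250 kHz.
250 kHz mod fs = 23.5 kHz.
23.5 kHz ≤ fs/2 = 37.75 kHz, appears at 23.5 kHz.

23.5 kHz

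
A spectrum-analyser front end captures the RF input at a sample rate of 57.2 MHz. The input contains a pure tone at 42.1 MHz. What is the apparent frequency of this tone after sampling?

42.1 MHz > fs/2 = 28.6 MHz, folds to fs − 42.1 MHz = 15.1 MHz.

15.1 MHz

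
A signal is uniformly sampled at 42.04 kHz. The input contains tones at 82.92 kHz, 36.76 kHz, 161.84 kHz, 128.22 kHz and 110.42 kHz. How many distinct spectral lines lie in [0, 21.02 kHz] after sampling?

5

fs/2 = 21.02 kHz.
82.92 kHz mod fs = 40.88 kHz.
40.88 kHz > fs/2 = 21.02 kHz, folds to fs − 40.88 kHz = 1.16 kHz.
36.76 kHz > fs/2 = 21.02 kHz, folds to fs − 36.76 kHz = 5.28 kHz.
161.84 kHz mod fs = 35.72 kHz.
35.72 kHz > fs/2 = 21.02 kHz, folds to fs − 35.72 kHz = 6.32 kHz.
128.22 kHz mod fs = 2.1 kHz.
2.1 kHz ≤ fs/2 = 21.02 kHz, appears at 2.1 kHz.
110.42 kHz mod fs = 26.34 kHz.
26.34 kHz > fs/2 = 21.02 kHz, folds to fs − 26.34 kHz = 15.7 kHz.
Distinct values: {1.16 kHz, 2.1 kHz, 5.28 kHz, 6.32 kHz, 15.7 kHz} → 5.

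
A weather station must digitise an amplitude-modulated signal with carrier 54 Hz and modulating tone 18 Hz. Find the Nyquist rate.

144 Hz

AM sidebands sit at fc ± fm = 36 Hz and 72 Hz.
Highest-frequency component: 72 Hz.
Nyquist rate = 2 × 72 Hz = 144 Hz.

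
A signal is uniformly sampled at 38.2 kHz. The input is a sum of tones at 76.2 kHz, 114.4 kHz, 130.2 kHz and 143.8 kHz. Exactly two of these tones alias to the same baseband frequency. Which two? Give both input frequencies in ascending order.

fs/2 = 19.1 kHz.
76.2 kHz mod fs = 38 kHz.
38 kHz > fs/2 = 19.1 kHz, folds to fs − 38 kHz = 0.2 kHz.
114.4 kHz mod fs = 38 kHz.
38 kHz > fs/2 = 19.1 kHz, folds to fs − 38 kHz = 0.2 kHz.
130.2 kHz mod fs = 15.6 kHz.
15.6 kHz ≤ fs/2 = 19.1 kHz, appears at 15.6 kHz.
143.8 kHz mod fs = 29.2 kHz.
29.2 kHz > fs/2 = 19.1 kHz, folds to fs − 29.2 kHz = 9 kHz.
76.2 kHz and 114.4 kHz both map to 0.2 kHz.

76.2 kHz, 114.4 kHz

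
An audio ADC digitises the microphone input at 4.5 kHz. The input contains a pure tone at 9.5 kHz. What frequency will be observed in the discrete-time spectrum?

0.5 kHz

9.5 kHz mod fs = 0.5 kHz.
0.5 kHz ≤ fs/2 = 2.25 kHz, appears at 0.5 kHz.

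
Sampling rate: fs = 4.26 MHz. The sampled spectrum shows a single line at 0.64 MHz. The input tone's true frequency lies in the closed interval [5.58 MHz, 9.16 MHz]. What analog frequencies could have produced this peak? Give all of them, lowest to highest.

Frequencies that alias to 0.64 MHz are k·fs ± 0.64 MHz for integer k ≥ 0.
k=0: 0.64 MHz.
k=1: 3.62 MHz, 4.9 MHz.
k=2: 7.88 MHz, 9.16 MHz.
k=3: 12.14 MHz, 13.42 MHz.
Within [5.58 MHz, 9.16 MHz]: 7.88 MHz, 9.16 MHz.

7.88 MHz, 9.16 MHz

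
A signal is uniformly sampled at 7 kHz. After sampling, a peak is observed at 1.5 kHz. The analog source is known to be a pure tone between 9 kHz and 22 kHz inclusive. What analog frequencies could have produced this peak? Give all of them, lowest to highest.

Frequencies that alias to 1.5 kHz are k·fs ± 1.5 kHz for integer k ≥ 0.
k=0: 1.5 kHz.
k=1: 5.5 kHz, 8.5 kHz.
k=2: 12.5 kHz, 15.5 kHz.
k=3: 19.5 kHz, 22.5 kHz.
k=4: 26.5 kHz, 29.5 kHz.
Within [9 kHz, 22 kHz]: 12.5 kHz, 15.5 kHz, 19.5 kHz.

12.5 kHz, 15.5 kHz, 19.5 kHz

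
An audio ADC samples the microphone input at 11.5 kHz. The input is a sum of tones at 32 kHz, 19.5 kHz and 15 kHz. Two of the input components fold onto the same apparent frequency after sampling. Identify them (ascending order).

15 kHz, 19.5 kHz

fs/2 = 5.75 kHz.
32 kHz mod fs = 9 kHz.
9 kHz > fs/2 = 5.75 kHz, folds to fs − 9 kHz = 2.5 kHz.
19.5 kHz mod fs = 8 kHz.
8 kHz > fs/2 = 5.75 kHz, folds to fs − 8 kHz = 3.5 kHz.
15 kHz mod fs = 3.5 kHz.
3.5 kHz ≤ fs/2 = 5.75 kHz, appears at 3.5 kHz.
15 kHz and 19.5 kHz both map to 3.5 kHz.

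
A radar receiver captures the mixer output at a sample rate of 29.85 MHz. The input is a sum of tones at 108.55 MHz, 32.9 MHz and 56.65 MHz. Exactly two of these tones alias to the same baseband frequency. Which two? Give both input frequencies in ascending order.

fs/2 = 14.925 MHz.
108.55 MHz mod fs = 19 MHz.
19 MHz > fs/2 = 14.925 MHz, folds to fs − 19 MHz = 10.85 MHz.
32.9 MHz mod fs = 3.05 MHz.
3.05 MHz ≤ fs/2 = 14.925 MHz, appears at 3.05 MHz.
56.65 MHz mod fs = 26.8 MHz.
26.8 MHz > fs/2 = 14.925 MHz, folds to fs − 26.8 MHz = 3.05 MHz.
32.9 MHz and 56.65 MHz both map to 3.05 MHz.

32.9 MHz, 56.65 MHz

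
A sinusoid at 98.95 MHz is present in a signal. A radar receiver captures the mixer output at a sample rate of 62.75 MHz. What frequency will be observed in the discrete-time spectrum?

98.95 MHz mod fs = 36.2 MHz.
36.2 MHz > fs/2 = 31.375 MHz, folds to fs − 36.2 MHz = 26.55 MHz.

26.55 MHz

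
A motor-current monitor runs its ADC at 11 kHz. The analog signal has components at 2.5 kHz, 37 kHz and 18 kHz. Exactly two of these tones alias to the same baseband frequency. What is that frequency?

fs/2 = 5.5 kHz.
2.5 kHz ≤ fs/2 = 5.5 kHz, passes unchanged.
37 kHz mod fs = 4 kHz.
4 kHz ≤ fs/2 = 5.5 kHz, appears at 4 kHz.
18 kHz mod fs = 7 kHz.
7 kHz > fs/2 = 5.5 kHz, folds to fs − 7 kHz = 4 kHz.
18 kHz and 37 kHz both map to 4 kHz.

4 kHz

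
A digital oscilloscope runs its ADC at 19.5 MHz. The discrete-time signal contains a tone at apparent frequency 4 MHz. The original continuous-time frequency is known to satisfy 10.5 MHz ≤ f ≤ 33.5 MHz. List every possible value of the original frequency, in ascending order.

Frequencies that alias to 4 MHz are k·fs ± 4 MHz for integer k ≥ 0.
k=0: 4 MHz.
k=1: 15.5 MHz, 23.5 MHz.
k=2: 35 MHz, 43 MHz.
Within [10.5 MHz, 33.5 MHz]: 15.5 MHz, 23.5 MHz.

15.5 MHz, 23.5 MHz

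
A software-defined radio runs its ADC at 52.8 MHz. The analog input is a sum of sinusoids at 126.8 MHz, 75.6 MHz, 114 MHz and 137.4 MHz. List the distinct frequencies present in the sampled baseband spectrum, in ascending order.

8.4 MHz, 21 MHz, 21.2 MHz, 22.8 MHz

fs/2 = 26.4 MHz.
126.8 MHz mod fs = 21.2 MHz.
21.2 MHz ≤ fs/2 = 26.4 MHz, appears at 21.2 MHz.
75.6 MHz mod fs = 22.8 MHz.
22.8 MHz ≤ fs/2 = 26.4 MHz, appears at 22.8 MHz.
114 MHz mod fs = 8.4 MHz.
8.4 MHz ≤ fs/2 = 26.4 MHz, appears at 8.4 MHz.
137.4 MHz mod fs = 31.8 MHz.
31.8 MHz > fs/2 = 26.4 MHz, folds to fs − 31.8 MHz = 21 MHz.
Distinct values: {8.4 MHz, 21 MHz, 21.2 MHz, 22.8 MHz}.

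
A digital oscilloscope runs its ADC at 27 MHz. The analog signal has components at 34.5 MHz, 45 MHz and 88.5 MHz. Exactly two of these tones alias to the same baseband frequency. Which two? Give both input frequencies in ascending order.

fs/2 = 13.5 MHz.
34.5 MHz mod fs = 7.5 MHz.
7.5 MHz ≤ fs/2 = 13.5 MHz, appears at 7.5 MHz.
45 MHz mod fs = 18 MHz.
18 MHz > fs/2 = 13.5 MHz, folds to fs − 18 MHz = 9 MHz.
88.5 MHz mod fs = 7.5 MHz.
7.5 MHz ≤ fs/2 = 13.5 MHz, appears at 7.5 MHz.
34.5 MHz and 88.5 MHz both map to 7.5 MHz.

34.5 MHz, 88.5 MHz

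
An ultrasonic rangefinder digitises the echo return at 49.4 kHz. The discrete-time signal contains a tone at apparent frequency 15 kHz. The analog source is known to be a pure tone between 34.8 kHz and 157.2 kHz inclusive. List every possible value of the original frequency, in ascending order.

64.4 kHz, 83.8 kHz, 113.8 kHz, 133.2 kHz

Frequencies that alias to 15 kHz are k·fs ± 15 kHz for integer k ≥ 0.
k=0: 15 kHz.
k=1: 34.4 kHz, 64.4 kHz.
k=2: 83.8 kHz, 113.8 kHz.
k=3: 133.2 kHz, 163.2 kHz.
k=4: 182.6 kHz, 212.6 kHz.
Within [34.8 kHz, 157.2 kHz]: 64.4 kHz, 83.8 kHz, 113.8 kHz, 133.2 kHz.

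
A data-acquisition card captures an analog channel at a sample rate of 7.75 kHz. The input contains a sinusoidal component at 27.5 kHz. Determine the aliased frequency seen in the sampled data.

27.5 kHz mod fs = 4.25 kHz.
4.25 kHz > fs/2 = 3.875 kHz, folds to fs − 4.25 kHz = 3.5 kHz.

3.5 kHz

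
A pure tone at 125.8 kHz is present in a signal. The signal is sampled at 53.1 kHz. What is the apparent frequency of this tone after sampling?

19.6 kHz

125.8 kHz mod fs = 19.6 kHz.
19.6 kHz ≤ fs/2 = 26.55 kHz, appears at 19.6 kHz.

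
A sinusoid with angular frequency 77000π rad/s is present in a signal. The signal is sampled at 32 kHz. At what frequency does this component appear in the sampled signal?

ω = 77000π rad/s → f = ω/(2π) = 38500 Hz = 38.5 kHz.
38.5 kHz mod fs = 6.5 kHz.
6.5 kHz ≤ fs/2 = 16 kHz, appears at 6.5 kHz.

6.5 kHz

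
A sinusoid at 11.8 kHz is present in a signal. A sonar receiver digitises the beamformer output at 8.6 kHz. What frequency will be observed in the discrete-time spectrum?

11.8 kHz mod fs = 3.2 kHz.
3.2 kHz ≤ fs/2 = 4.3 kHz, appears at 3.2 kHz.

3.2 kHz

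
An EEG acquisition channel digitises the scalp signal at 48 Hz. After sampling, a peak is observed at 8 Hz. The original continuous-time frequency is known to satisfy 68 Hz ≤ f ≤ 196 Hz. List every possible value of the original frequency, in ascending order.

88 Hz, 104 Hz, 136 Hz, 152 Hz, 184 Hz

Frequencies that alias to 8 Hz are k·fs ± 8 Hz for integer k ≥ 0.
k=0: 8 Hz.
k=1: 40 Hz, 56 Hz.
k=2: 88 Hz, 104 Hz.
k=3: 136 Hz, 152 Hz.
k=4: 184 Hz, 200 Hz.
k=5: 232 Hz, 248 Hz.
Within [68 Hz, 196 Hz]: 88 Hz, 104 Hz, 136 Hz, 152 Hz, 184 Hz.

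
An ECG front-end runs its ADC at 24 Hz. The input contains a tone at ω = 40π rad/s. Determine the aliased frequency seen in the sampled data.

ω = 40π rad/s → f = ω/(2π) = 20 Hz.
20 Hz > fs/2 = 12 Hz, folds to fs − 20 Hz = 4 Hz.

4 Hz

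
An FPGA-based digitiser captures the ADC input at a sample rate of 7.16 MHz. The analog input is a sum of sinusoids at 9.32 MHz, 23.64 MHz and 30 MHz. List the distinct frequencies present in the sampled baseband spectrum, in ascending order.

fs/2 = 3.58 MHz.
9.32 MHz mod fs = 2.16 MHz.
2.16 MHz ≤ fs/2 = 3.58 MHz, appears at 2.16 MHz.
23.64 MHz mod fs = 2.16 MHz.
2.16 MHz ≤ fs/2 = 3.58 MHz, appears at 2.16 MHz.
30 MHz mod fs = 1.36 MHz.
1.36 MHz ≤ fs/2 = 3.58 MHz, appears at 1.36 MHz.
Distinct values: {1.36 MHz, 2.16 MHz}.

1.36 MHz, 2.16 MHz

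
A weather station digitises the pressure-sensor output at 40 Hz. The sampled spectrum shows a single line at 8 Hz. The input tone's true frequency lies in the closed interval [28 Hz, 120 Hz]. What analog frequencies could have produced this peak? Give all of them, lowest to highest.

Frequencies that alias to 8 Hz are k·fs ± 8 Hz for integer k ≥ 0.
k=0: 8 Hz.
k=1: 32 Hz, 48 Hz.
k=2: 72 Hz, 88 Hz.
k=3: 112 Hz, 128 Hz.
k=4: 152 Hz, 168 Hz.
Within [28 Hz, 120 Hz]: 32 Hz, 48 Hz, 72 Hz, 88 Hz, 112 Hz.

32 Hz, 48 Hz, 72 Hz, 88 Hz, 112 Hz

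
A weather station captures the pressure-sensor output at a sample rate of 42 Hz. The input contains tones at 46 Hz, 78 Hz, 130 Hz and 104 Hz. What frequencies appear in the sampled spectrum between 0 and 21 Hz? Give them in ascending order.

fs/2 = 21 Hz.
46 Hz mod fs = 4 Hz.
4 Hz ≤ fs/2 = 21 Hz, appears at 4 Hz.
78 Hz mod fs = 36 Hz.
36 Hz > fs/2 = 21 Hz, folds to fs − 36 Hz = 6 Hz.
130 Hz mod fs = 4 Hz.
4 Hz ≤ fs/2 = 21 Hz, appears at 4 Hz.
104 Hz mod fs = 20 Hz.
20 Hz ≤ fs/2 = 21 Hz, appears at 20 Hz.
Distinct values: {4 Hz, 6 Hz, 20 Hz}.

4 Hz, 6 Hz, 20 Hz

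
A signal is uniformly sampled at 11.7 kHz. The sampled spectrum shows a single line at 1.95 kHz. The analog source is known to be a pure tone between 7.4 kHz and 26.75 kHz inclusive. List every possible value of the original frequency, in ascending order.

Frequencies that alias to 1.95 kHz are k·fs ± 1.95 kHz for integer k ≥ 0.
k=0: 1.95 kHz.
k=1: 9.75 kHz, 13.65 kHz.
k=2: 21.45 kHz, 25.35 kHz.
k=3: 33.15 kHz, 37.05 kHz.
Within [7.4 kHz, 26.75 kHz]: 9.75 kHz, 13.65 kHz, 21.45 kHz, 25.35 kHz.

9.75 kHz, 13.65 kHz, 21.45 kHz, 25.35 kHz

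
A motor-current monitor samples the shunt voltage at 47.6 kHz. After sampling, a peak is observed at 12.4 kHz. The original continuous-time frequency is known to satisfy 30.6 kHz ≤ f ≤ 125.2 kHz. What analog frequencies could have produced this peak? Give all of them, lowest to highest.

35.2 kHz, 60 kHz, 82.8 kHz, 107.6 kHz

Frequencies that alias to 12.4 kHz are k·fs ± 12.4 kHz for integer k ≥ 0.
k=0: 12.4 kHz.
k=1: 35.2 kHz, 60 kHz.
k=2: 82.8 kHz, 107.6 kHz.
k=3: 130.4 kHz, 155.2 kHz.
Within [30.6 kHz, 125.2 kHz]: 35.2 kHz, 60 kHz, 82.8 kHz, 107.6 kHz.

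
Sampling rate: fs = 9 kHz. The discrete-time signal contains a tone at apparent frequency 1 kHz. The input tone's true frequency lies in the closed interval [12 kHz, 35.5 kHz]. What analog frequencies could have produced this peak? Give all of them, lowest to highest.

17 kHz, 19 kHz, 26 kHz, 28 kHz, 35 kHz

Frequencies that alias to 1 kHz are k·fs ± 1 kHz for integer k ≥ 0.
k=0: 1 kHz.
k=1: 8 kHz, 10 kHz.
k=2: 17 kHz, 19 kHz.
k=3: 26 kHz, 28 kHz.
k=4: 35 kHz, 37 kHz.
k=5: 44 kHz, 46 kHz.
Within [12 kHz, 35.5 kHz]: 17 kHz, 19 kHz, 26 kHz, 28 kHz, 35 kHz.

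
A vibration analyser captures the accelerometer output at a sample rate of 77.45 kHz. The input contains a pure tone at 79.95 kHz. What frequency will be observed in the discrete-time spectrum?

2.5 kHz

79.95 kHz mod fs = 2.5 kHz.
2.5 kHz ≤ fs/2 = 38.725 kHz, appears at 2.5 kHz.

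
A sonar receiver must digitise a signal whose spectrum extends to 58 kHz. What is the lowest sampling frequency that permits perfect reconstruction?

116 kHz

Nyquist rate = 2 × 58 kHz = 116 kHz.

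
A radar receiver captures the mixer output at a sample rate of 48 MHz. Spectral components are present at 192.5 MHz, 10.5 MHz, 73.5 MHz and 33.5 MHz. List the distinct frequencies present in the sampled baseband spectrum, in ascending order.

fs/2 = 24 MHz.
192.5 MHz mod fs = 0.5 MHz.
0.5 MHz ≤ fs/2 = 24 MHz, appears at 0.5 MHz.
10.5 MHz ≤ fs/2 = 24 MHz, passes unchanged.
73.5 MHz mod fs = 25.5 MHz.
25.5 MHz > fs/2 = 24 MHz, folds to fs − 25.5 MHz = 22.5 MHz.
33.5 MHz > fs/2 = 24 MHz, folds to fs − 33.5 MHz = 14.5 MHz.
Distinct values: {0.5 MHz, 10.5 MHz, 14.5 MHz, 22.5 MHz}.

0.5 MHz, 10.5 MHz, 14.5 MHz, 22.5 MHz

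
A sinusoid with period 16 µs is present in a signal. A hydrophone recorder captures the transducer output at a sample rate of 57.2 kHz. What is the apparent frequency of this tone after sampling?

T = 16 µs → f = 1/T = 62.5 kHz.
62.5 kHz mod fs = 5.3 kHz.
5.3 kHz ≤ fs/2 = 28.6 kHz, appears at 5.3 kHz.

5.3 kHz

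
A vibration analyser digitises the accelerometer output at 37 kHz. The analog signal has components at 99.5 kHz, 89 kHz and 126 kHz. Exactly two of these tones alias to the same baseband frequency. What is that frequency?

15 kHz

fs/2 = 18.5 kHz.
99.5 kHz mod fs = 25.5 kHz.
25.5 kHz > fs/2 = 18.5 kHz, folds to fs − 25.5 kHz = 11.5 kHz.
89 kHz mod fs = 15 kHz.
15 kHz ≤ fs/2 = 18.5 kHz, appears at 15 kHz.
126 kHz mod fs = 15 kHz.
15 kHz ≤ fs/2 = 18.5 kHz, appears at 15 kHz.
89 kHz and 126 kHz both map to 15 kHz.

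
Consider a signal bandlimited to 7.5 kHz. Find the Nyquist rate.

15 kHz

Nyquist rate = 2 × 7.5 kHz = 15 kHz.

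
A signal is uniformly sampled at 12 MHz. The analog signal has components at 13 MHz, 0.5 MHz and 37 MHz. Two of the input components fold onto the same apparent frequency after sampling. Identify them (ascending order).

13 MHz, 37 MHz

fs/2 = 6 MHz.
13 MHz mod fs = 1 MHz.
1 MHz ≤ fs/2 = 6 MHz, appears at 1 MHz.
0.5 MHz ≤ fs/2 = 6 MHz, passes unchanged.
37 MHz mod fs = 1 MHz.
1 MHz ≤ fs/2 = 6 MHz, appears at 1 MHz.
13 MHz and 37 MHz both map to 1 MHz.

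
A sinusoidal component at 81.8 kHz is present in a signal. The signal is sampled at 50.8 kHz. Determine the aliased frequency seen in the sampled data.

19.8 kHz

81.8 kHz mod fs = 31 kHz.
31 kHz > fs/2 = 25.4 kHz, folds to fs − 31 kHz = 19.8 kHz.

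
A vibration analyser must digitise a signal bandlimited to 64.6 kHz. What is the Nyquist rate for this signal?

Nyquist rate = 2 × 64.6 kHz = 129.2 kHz.

129.2 kHz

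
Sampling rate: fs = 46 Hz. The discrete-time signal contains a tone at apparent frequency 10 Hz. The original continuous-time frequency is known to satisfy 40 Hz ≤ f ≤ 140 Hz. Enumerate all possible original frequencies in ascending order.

56 Hz, 82 Hz, 102 Hz, 128 Hz

Frequencies that alias to 10 Hz are k·fs ± 10 Hz for integer k ≥ 0.
k=0: 10 Hz.
k=1: 36 Hz, 56 Hz.
k=2: 82 Hz, 102 Hz.
k=3: 128 Hz, 148 Hz.
k=4: 174 Hz, 194 Hz.
Within [40 Hz, 140 Hz]: 56 Hz, 82 Hz, 102 Hz, 128 Hz.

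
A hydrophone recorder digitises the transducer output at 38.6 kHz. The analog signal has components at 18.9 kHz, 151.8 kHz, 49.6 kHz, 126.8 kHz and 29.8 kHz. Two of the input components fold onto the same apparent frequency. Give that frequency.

11 kHz

fs/2 = 19.3 kHz.
18.9 kHz ≤ fs/2 = 19.3 kHz, passes unchanged.
151.8 kHz mod fs = 36 kHz.
36 kHz > fs/2 = 19.3 kHz, folds to fs − 36 kHz = 2.6 kHz.
49.6 kHz mod fs = 11 kHz.
11 kHz ≤ fs/2 = 19.3 kHz, appears at 11 kHz.
126.8 kHz mod fs = 11 kHz.
11 kHz ≤ fs/2 = 19.3 kHz, appears at 11 kHz.
29.8 kHz > fs/2 = 19.3 kHz, folds to fs − 29.8 kHz = 8.8 kHz.
49.6 kHz and 126.8 kHz both map to 11 kHz.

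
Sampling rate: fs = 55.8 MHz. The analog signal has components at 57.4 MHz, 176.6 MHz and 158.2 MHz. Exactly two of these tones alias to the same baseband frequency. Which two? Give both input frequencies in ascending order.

fs/2 = 27.9 MHz.
57.4 MHz mod fs = 1.6 MHz.
1.6 MHz ≤ fs/2 = 27.9 MHz, appears at 1.6 MHz.
176.6 MHz mod fs = 9.2 MHz.
9.2 MHz ≤ fs/2 = 27.9 MHz, appears at 9.2 MHz.
158.2 MHz mod fs = 46.6 MHz.
46.6 MHz > fs/2 = 27.9 MHz, folds to fs − 46.6 MHz = 9.2 MHz.
158.2 MHz and 176.6 MHz both map to 9.2 MHz.

158.2 MHz, 176.6 MHz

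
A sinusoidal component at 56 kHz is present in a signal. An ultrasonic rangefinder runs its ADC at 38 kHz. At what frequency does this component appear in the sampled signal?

56 kHz mod fs = 18 kHz.
18 kHz ≤ fs/2 = 19 kHz, appears at 18 kHz.

18 kHz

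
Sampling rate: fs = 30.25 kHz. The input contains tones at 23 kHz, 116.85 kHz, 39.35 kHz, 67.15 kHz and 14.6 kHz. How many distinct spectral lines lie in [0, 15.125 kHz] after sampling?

5

fs/2 = 15.125 kHz.
23 kHz > fs/2 = 15.125 kHz, folds to fs − 23 kHz = 7.25 kHz.
116.85 kHz mod fs = 26.1 kHz.
26.1 kHz > fs/2 = 15.125 kHz, folds to fs − 26.1 kHz = 4.15 kHz.
39.35 kHz mod fs = 9.1 kHz.
9.1 kHz ≤ fs/2 = 15.125 kHz, appears at 9.1 kHz.
67.15 kHz mod fs = 6.65 kHz.
6.65 kHz ≤ fs/2 = 15.125 kHz, appears at 6.65 kHz.
14.6 kHz ≤ fs/2 = 15.125 kHz, passes unchanged.
Distinct values: {4.15 kHz, 6.65 kHz, 7.25 kHz, 9.1 kHz, 14.6 kHz} → 5.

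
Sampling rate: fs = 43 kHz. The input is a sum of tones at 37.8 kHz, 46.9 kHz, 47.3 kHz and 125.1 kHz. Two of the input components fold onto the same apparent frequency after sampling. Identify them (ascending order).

46.9 kHz, 125.1 kHz

fs/2 = 21.5 kHz.
37.8 kHz > fs/2 = 21.5 kHz, folds to fs − 37.8 kHz = 5.2 kHz.
46.9 kHz mod fs = 3.9 kHz.
3.9 kHz ≤ fs/2 = 21.5 kHz, appears at 3.9 kHz.
47.3 kHz mod fs = 4.3 kHz.
4.3 kHz ≤ fs/2 = 21.5 kHz, appears at 4.3 kHz.
125.1 kHz mod fs = 39.1 kHz.
39.1 kHz > fs/2 = 21.5 kHz, folds to fs − 39.1 kHz = 3.9 kHz.
46.9 kHz and 125.1 kHz both map to 3.9 kHz.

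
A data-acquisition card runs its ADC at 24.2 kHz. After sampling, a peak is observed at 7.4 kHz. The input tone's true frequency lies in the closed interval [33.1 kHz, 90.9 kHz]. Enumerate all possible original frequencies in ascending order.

Frequencies that alias to 7.4 kHz are k·fs ± 7.4 kHz for integer k ≥ 0.
k=0: 7.4 kHz.
k=1: 16.8 kHz, 31.6 kHz.
k=2: 41 kHz, 55.8 kHz.
k=3: 65.2 kHz, 80 kHz.
k=4: 89.4 kHz, 104.2 kHz.
k=5: 113.6 kHz, 128.4 kHz.
Within [33.1 kHz, 90.9 kHz]: 41 kHz, 55.8 kHz, 65.2 kHz, 80 kHz, 89.4 kHz.

41 kHz, 55.8 kHz, 65.2 kHz, 80 kHz, 89.4 kHz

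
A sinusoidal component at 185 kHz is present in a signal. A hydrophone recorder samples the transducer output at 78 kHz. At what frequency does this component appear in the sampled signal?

29 kHz

185 kHz mod fs = 29 kHz.
29 kHz ≤ fs/2 = 39 kHz, appears at 29 kHz.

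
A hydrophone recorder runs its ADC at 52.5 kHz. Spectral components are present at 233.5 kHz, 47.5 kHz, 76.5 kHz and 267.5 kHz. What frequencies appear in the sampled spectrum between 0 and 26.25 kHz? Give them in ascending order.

5 kHz, 23.5 kHz, 24 kHz

fs/2 = 26.25 kHz.
233.5 kHz mod fs = 23.5 kHz.
23.5 kHz ≤ fs/2 = 26.25 kHz, appears at 23.5 kHz.
47.5 kHz > fs/2 = 26.25 kHz, folds to fs − 47.5 kHz = 5 kHz.
76.5 kHz mod fs = 24 kHz.
24 kHz ≤ fs/2 = 26.25 kHz, appears at 24 kHz.
267.5 kHz mod fs = 5 kHz.
5 kHz ≤ fs/2 = 26.25 kHz, appears at 5 kHz.
Distinct values: {5 kHz, 23.5 kHz, 24 kHz}.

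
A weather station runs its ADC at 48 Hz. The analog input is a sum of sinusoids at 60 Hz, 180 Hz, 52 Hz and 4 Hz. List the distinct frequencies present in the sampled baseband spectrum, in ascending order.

fs/2 = 24 Hz.
60 Hz mod fs = 12 Hz.
12 Hz ≤ fs/2 = 24 Hz, appears at 12 Hz.
180 Hz mod fs = 36 Hz.
36 Hz > fs/2 = 24 Hz, folds to fs − 36 Hz = 12 Hz.
52 Hz mod fs = 4 Hz.
4 Hz ≤ fs/2 = 24 Hz, appears at 4 Hz.
4 Hz ≤ fs/2 = 24 Hz, passes unchanged.
Distinct values: {4 Hz, 12 Hz}.

4 Hz, 12 Hz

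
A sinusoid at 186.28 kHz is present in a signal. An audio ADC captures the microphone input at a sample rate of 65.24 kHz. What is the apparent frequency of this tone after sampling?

186.28 kHz mod fs = 55.8 kHz.
55.8 kHz > fs/2 = 32.62 kHz, folds to fs − 55.8 kHz = 9.44 kHz.

9.44 kHz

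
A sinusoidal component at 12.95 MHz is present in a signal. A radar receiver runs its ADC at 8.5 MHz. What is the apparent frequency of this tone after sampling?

4.05 MHz

12.95 MHz mod fs = 4.45 MHz.
4.45 MHz > fs/2 = 4.25 MHz, folds to fs − 4.45 MHz = 4.05 MHz.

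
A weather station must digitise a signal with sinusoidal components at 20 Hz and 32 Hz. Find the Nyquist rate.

64 Hz

Highest-frequency component: 32 Hz.
Nyquist rate = 2 × 32 Hz = 64 Hz.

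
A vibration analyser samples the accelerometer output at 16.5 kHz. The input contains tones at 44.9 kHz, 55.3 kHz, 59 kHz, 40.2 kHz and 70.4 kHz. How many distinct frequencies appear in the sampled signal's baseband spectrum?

5

fs/2 = 8.25 kHz.
44.9 kHz mod fs = 11.9 kHz.
11.9 kHz > fs/2 = 8.25 kHz, folds to fs − 11.9 kHz = 4.6 kHz.
55.3 kHz mod fs = 5.8 kHz.
5.8 kHz ≤ fs/2 = 8.25 kHz, appears at 5.8 kHz.
59 kHz mod fs = 9.5 kHz.
9.5 kHz > fs/2 = 8.25 kHz, folds to fs − 9.5 kHz = 7 kHz.
40.2 kHz mod fs = 7.2 kHz.
7.2 kHz ≤ fs/2 = 8.25 kHz, appears at 7.2 kHz.
70.4 kHz mod fs = 4.4 kHz.
4.4 kHz ≤ fs/2 = 8.25 kHz, appears at 4.4 kHz.
Distinct values: {4.4 kHz, 4.6 kHz, 5.8 kHz, 7 kHz, 7.2 kHz} → 5.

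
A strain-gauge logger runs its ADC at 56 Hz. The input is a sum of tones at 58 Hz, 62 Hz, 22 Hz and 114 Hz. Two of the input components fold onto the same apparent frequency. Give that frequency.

2 Hz

fs/2 = 28 Hz.
58 Hz mod fs = 2 Hz.
2 Hz ≤ fs/2 = 28 Hz, appears at 2 Hz.
62 Hz mod fs = 6 Hz.
6 Hz ≤ fs/2 = 28 Hz, appears at 6 Hz.
22 Hz ≤ fs/2 = 28 Hz, passes unchanged.
114 Hz mod fs = 2 Hz.
2 Hz ≤ fs/2 = 28 Hz, appears at 2 Hz.
58 Hz and 114 Hz both map to 2 Hz.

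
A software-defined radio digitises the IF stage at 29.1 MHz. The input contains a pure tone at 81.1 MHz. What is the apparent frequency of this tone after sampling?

81.1 MHz mod fs = 22.9 MHz.
22.9 MHz > fs/2 = 14.55 MHz, folds to fs − 22.9 MHz = 6.2 MHz.

6.2 MHz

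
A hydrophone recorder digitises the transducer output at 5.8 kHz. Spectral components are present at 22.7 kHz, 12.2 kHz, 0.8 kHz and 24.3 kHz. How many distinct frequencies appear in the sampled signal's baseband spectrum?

fs/2 = 2.9 kHz.
22.7 kHz mod fs = 5.3 kHz.
5.3 kHz > fs/2 = 2.9 kHz, folds to fs − 5.3 kHz = 0.5 kHz.
12.2 kHz mod fs = 0.6 kHz.
0.6 kHz ≤ fs/2 = 2.9 kHz, appears at 0.6 kHz.
0.8 kHz ≤ fs/2 = 2.9 kHz, passes unchanged.
24.3 kHz mod fs = 1.1 kHz.
1.1 kHz ≤ fs/2 = 2.9 kHz, appears at 1.1 kHz.
Distinct values: {0.5 kHz, 0.6 kHz, 0.8 kHz, 1.1 kHz} → 4.

4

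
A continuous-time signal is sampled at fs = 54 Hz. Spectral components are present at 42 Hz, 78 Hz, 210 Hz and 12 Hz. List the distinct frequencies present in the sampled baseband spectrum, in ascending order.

fs/2 = 27 Hz.
42 Hz > fs/2 = 27 Hz, folds to fs − 42 Hz = 12 Hz.
78 Hz mod fs = 24 Hz.
24 Hz ≤ fs/2 = 27 Hz, appears at 24 Hz.
210 Hz mod fs = 48 Hz.
48 Hz > fs/2 = 27 Hz, folds to fs − 48 Hz = 6 Hz.
12 Hz ≤ fs/2 = 27 Hz, passes unchanged.
Distinct values: {6 Hz, 12 Hz, 24 Hz}.

6 Hz, 12 Hz, 24 Hz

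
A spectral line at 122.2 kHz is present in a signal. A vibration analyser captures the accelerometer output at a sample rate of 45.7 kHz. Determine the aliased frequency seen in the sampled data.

14.9 kHz

122.2 kHz mod fs = 30.8 kHz.
30.8 kHz > fs/2 = 22.85 kHz, folds to fs − 30.8 kHz = 14.9 kHz.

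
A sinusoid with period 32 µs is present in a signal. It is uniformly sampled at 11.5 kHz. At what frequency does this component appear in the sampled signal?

3.25 kHz

T = 32 µs → f = 1/T = 31.25 kHz.
31.25 kHz mod fs = 8.25 kHz.
8.25 kHz > fs/2 = 5.75 kHz, folds to fs − 8.25 kHz = 3.25 kHz.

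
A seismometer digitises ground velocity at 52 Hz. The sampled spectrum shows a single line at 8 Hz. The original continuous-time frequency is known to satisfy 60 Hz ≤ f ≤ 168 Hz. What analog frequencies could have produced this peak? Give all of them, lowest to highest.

60 Hz, 96 Hz, 112 Hz, 148 Hz, 164 Hz

Frequencies that alias to 8 Hz are k·fs ± 8 Hz for integer k ≥ 0.
k=0: 8 Hz.
k=1: 44 Hz, 60 Hz.
k=2: 96 Hz, 112 Hz.
k=3: 148 Hz, 164 Hz.
k=4: 200 Hz, 216 Hz.
Within [60 Hz, 168 Hz]: 60 Hz, 96 Hz, 112 Hz, 148 Hz, 164 Hz.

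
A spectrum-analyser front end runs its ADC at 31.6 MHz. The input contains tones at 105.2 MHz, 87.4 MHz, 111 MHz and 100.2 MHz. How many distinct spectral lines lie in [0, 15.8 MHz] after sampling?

4

fs/2 = 15.8 MHz.
105.2 MHz mod fs = 10.4 MHz.
10.4 MHz ≤ fs/2 = 15.8 MHz, appears at 10.4 MHz.
87.4 MHz mod fs = 24.2 MHz.
24.2 MHz > fs/2 = 15.8 MHz, folds to fs − 24.2 MHz = 7.4 MHz.
111 MHz mod fs = 16.2 MHz.
16.2 MHz > fs/2 = 15.8 MHz, folds to fs − 16.2 MHz = 15.4 MHz.
100.2 MHz mod fs = 5.4 MHz.
5.4 MHz ≤ fs/2 = 15.8 MHz, appears at 5.4 MHz.
Distinct values: {5.4 MHz, 7.4 MHz, 10.4 MHz, 15.4 MHz} → 4.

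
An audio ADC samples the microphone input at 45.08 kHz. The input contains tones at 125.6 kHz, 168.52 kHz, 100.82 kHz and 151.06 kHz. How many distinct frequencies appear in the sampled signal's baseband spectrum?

4

fs/2 = 22.54 kHz.
125.6 kHz mod fs = 35.44 kHz.
35.44 kHz > fs/2 = 22.54 kHz, folds to fs − 35.44 kHz = 9.64 kHz.
168.52 kHz mod fs = 33.28 kHz.
33.28 kHz > fs/2 = 22.54 kHz, folds to fs − 33.28 kHz = 11.8 kHz.
100.82 kHz mod fs = 10.66 kHz.
10.66 kHz ≤ fs/2 = 22.54 kHz, appears at 10.66 kHz.
151.06 kHz mod fs = 15.82 kHz.
15.82 kHz ≤ fs/2 = 22.54 kHz, appears at 15.82 kHz.
Distinct values: {9.64 kHz, 10.66 kHz, 11.8 kHz, 15.82 kHz} → 4.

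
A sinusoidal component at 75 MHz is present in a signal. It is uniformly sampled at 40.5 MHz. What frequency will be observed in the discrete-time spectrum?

75 MHz mod fs = 34.5 MHz.
34.5 MHz > fs/2 = 20.25 MHz, folds to fs − 34.5 MHz = 6 MHz.

6 MHz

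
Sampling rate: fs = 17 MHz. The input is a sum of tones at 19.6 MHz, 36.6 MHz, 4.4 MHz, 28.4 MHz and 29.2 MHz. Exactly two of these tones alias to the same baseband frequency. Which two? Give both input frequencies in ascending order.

19.6 MHz, 36.6 MHz

fs/2 = 8.5 MHz.
19.6 MHz mod fs = 2.6 MHz.
2.6 MHz ≤ fs/2 = 8.5 MHz, appears at 2.6 MHz.
36.6 MHz mod fs = 2.6 MHz.
2.6 MHz ≤ fs/2 = 8.5 MHz, appears at 2.6 MHz.
4.4 MHz ≤ fs/2 = 8.5 MHz, passes unchanged.
28.4 MHz mod fs = 11.4 MHz.
11.4 MHz > fs/2 = 8.5 MHz, folds to fs − 11.4 MHz = 5.6 MHz.
29.2 MHz mod fs = 12.2 MHz.
12.2 MHz > fs/2 = 8.5 MHz, folds to fs − 12.2 MHz = 4.8 MHz.
19.6 MHz and 36.6 MHz both map to 2.6 MHz.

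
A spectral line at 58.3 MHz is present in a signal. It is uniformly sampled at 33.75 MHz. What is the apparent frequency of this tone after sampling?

9.2 MHz

58.3 MHz mod fs = 24.55 MHz.
24.55 MHz > fs/2 = 16.875 MHz, folds to fs − 24.55 MHz = 9.2 MHz.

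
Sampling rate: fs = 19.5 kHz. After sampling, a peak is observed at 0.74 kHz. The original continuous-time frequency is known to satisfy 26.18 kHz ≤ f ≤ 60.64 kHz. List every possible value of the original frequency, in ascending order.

38.26 kHz, 39.74 kHz, 57.76 kHz, 59.24 kHz

Frequencies that alias to 0.74 kHz are k·fs ± 0.74 kHz for integer k ≥ 0.
k=0: 0.74 kHz.
k=1: 18.76 kHz, 20.24 kHz.
k=2: 38.26 kHz, 39.74 kHz.
k=3: 57.76 kHz, 59.24 kHz.
k=4: 77.26 kHz, 78.74 kHz.
Within [26.18 kHz, 60.64 kHz]: 38.26 kHz, 39.74 kHz, 57.76 kHz, 59.24 kHz.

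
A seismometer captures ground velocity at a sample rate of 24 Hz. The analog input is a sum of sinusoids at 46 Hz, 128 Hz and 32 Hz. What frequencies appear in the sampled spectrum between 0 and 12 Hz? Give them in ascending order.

fs/2 = 12 Hz.
46 Hz mod fs = 22 Hz.
22 Hz > fs/2 = 12 Hz, folds to fs − 22 Hz = 2 Hz.
128 Hz mod fs = 8 Hz.
8 Hz ≤ fs/2 = 12 Hz, appears at 8 Hz.
32 Hz mod fs = 8 Hz.
8 Hz ≤ fs/2 = 12 Hz, appears at 8 Hz.
Distinct values: {2 Hz, 8 Hz}.

2 Hz, 8 Hz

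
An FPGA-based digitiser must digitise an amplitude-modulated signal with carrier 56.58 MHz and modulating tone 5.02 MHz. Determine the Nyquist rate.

123.2 MHz

AM sidebands sit at fc ± fm = 51.56 MHz and 61.6 MHz.
Highest-frequency component: 61.6 MHz.
Nyquist rate = 2 × 61.6 MHz = 123.2 MHz.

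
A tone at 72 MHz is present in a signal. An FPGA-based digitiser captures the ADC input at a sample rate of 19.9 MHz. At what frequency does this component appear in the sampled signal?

7.6 MHz

72 MHz mod fs = 12.3 MHz.
12.3 MHz > fs/2 = 9.95 MHz, folds to fs − 12.3 MHz = 7.6 MHz.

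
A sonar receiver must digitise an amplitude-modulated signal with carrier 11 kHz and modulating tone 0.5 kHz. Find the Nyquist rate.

AM sidebands sit at fc ± fm = 10.5 kHz and 11.5 kHz.
Highest-frequency component: 11.5 kHz.
Nyquist rate = 2 × 11.5 kHz = 23 kHz.

23 kHz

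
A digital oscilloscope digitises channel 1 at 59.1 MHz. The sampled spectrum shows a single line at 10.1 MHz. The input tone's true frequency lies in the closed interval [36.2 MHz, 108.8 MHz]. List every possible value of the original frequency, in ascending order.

Frequencies that alias to 10.1 MHz are k·fs ± 10.1 MHz for integer k ≥ 0.
k=0: 10.1 MHz.
k=1: 49 MHz, 69.2 MHz.
k=2: 108.1 MHz, 128.3 MHz.
k=3: 167.2 MHz, 187.4 MHz.
Within [36.2 MHz, 108.8 MHz]: 49 MHz, 69.2 MHz, 108.1 MHz.

49 MHz, 69.2 MHz, 108.1 MHz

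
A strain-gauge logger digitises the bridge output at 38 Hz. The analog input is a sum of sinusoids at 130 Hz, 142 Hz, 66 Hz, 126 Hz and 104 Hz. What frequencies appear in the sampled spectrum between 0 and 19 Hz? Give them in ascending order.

fs/2 = 19 Hz.
130 Hz mod fs = 16 Hz.
16 Hz ≤ fs/2 = 19 Hz, appears at 16 Hz.
142 Hz mod fs = 28 Hz.
28 Hz > fs/2 = 19 Hz, folds to fs − 28 Hz = 10 Hz.
66 Hz mod fs = 28 Hz.
28 Hz > fs/2 = 19 Hz, folds to fs − 28 Hz = 10 Hz.
126 Hz mod fs = 12 Hz.
12 Hz ≤ fs/2 = 19 Hz, appears at 12 Hz.
104 Hz mod fs = 28 Hz.
28 Hz > fs/2 = 19 Hz, folds to fs − 28 Hz = 10 Hz.
Distinct values: {10 Hz, 12 Hz, 16 Hz}.

10 Hz, 12 Hz, 16 Hz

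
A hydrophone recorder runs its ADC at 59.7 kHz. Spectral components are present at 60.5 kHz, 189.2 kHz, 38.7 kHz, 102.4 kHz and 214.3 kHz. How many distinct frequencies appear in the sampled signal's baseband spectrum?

5

fs/2 = 29.85 kHz.
60.5 kHz mod fs = 0.8 kHz.
0.8 kHz ≤ fs/2 = 29.85 kHz, appears at 0.8 kHz.
189.2 kHz mod fs = 10.1 kHz.
10.1 kHz ≤ fs/2 = 29.85 kHz, appears at 10.1 kHz.
38.7 kHz > fs/2 = 29.85 kHz, folds to fs − 38.7 kHz = 21 kHz.
102.4 kHz mod fs = 42.7 kHz.
42.7 kHz > fs/2 = 29.85 kHz, folds to fs − 42.7 kHz = 17 kHz.
214.3 kHz mod fs = 35.2 kHz.
35.2 kHz > fs/2 = 29.85 kHz, folds to fs − 35.2 kHz = 24.5 kHz.
Distinct values: {0.8 kHz, 10.1 kHz, 17 kHz, 21 kHz, 24.5 kHz} → 5.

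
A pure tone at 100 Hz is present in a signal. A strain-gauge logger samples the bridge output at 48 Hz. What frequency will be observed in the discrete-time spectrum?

100 Hz mod fs = 4 Hz.
4 Hz ≤ fs/2 = 24 Hz, appears at 4 Hz.

4 Hz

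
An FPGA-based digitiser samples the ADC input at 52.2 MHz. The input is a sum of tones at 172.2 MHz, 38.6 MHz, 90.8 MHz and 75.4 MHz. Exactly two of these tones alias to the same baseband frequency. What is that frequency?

fs/2 = 26.1 MHz.
172.2 MHz mod fs = 15.6 MHz.
15.6 MHz ≤ fs/2 = 26.1 MHz, appears at 15.6 MHz.
38.6 MHz > fs/2 = 26.1 MHz, folds to fs − 38.6 MHz = 13.6 MHz.
90.8 MHz mod fs = 38.6 MHz.
38.6 MHz > fs/2 = 26.1 MHz, folds to fs − 38.6 MHz = 13.6 MHz.
75.4 MHz mod fs = 23.2 MHz.
23.2 MHz ≤ fs/2 = 26.1 MHz, appears at 23.2 MHz.
38.6 MHz and 90.8 MHz both map to 13.6 MHz.

13.6 MHz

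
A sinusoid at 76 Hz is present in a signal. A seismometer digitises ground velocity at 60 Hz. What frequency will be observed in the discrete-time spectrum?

76 Hz mod fs = 16 Hz.
16 Hz ≤ fs/2 = 30 Hz, appears at 16 Hz.

16 Hz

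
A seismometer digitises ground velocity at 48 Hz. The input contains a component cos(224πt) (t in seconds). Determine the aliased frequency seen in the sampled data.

ω = 224π rad/s → f = ω/(2π) = 112 Hz.
112 Hz mod fs = 16 Hz.
16 Hz ≤ fs/2 = 24 Hz, appears at 16 Hz.

16 Hz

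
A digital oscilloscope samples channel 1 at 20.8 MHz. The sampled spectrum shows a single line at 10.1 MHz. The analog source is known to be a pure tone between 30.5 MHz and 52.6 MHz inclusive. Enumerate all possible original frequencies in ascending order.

Frequencies that alias to 10.1 MHz are k·fs ± 10.1 MHz for integer k ≥ 0.
k=0: 10.1 MHz.
k=1: 10.7 MHz, 30.9 MHz.
k=2: 31.5 MHz, 51.7 MHz.
k=3: 52.3 MHz, 72.5 MHz.
k=4: 73.1 MHz, 93.3 MHz.
Within [30.5 MHz, 52.6 MHz]: 30.9 MHz, 31.5 MHz, 51.7 MHz, 52.3 MHz.

30.9 MHz, 31.5 MHz, 51.7 MHz, 52.3 MHz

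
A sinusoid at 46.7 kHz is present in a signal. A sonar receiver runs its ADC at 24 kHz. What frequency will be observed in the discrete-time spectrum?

46.7 kHz mod fs = 22.7 kHz.
22.7 kHz > fs/2 = 12 kHz, folds to fs − 22.7 kHz = 1.3 kHz.

1.3 kHz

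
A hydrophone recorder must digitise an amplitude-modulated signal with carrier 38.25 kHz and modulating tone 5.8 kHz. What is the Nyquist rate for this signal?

AM sidebands sit at fc ± fm = 32.45 kHz and 44.05 kHz.
Highest-frequency component: 44.05 kHz.
Nyquist rate = 2 × 44.05 kHz = 88.1 kHz.

88.1 kHz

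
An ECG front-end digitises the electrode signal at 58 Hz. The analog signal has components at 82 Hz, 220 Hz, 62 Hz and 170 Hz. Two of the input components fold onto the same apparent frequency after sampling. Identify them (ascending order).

fs/2 = 29 Hz.
82 Hz mod fs = 24 Hz.
24 Hz ≤ fs/2 = 29 Hz, appears at 24 Hz.
220 Hz mod fs = 46 Hz.
46 Hz > fs/2 = 29 Hz, folds to fs − 46 Hz = 12 Hz.
62 Hz mod fs = 4 Hz.
4 Hz ≤ fs/2 = 29 Hz, appears at 4 Hz.
170 Hz mod fs = 54 Hz.
54 Hz > fs/2 = 29 Hz, folds to fs − 54 Hz = 4 Hz.
62 Hz and 170 Hz both map to 4 Hz.

62 Hz, 170 Hz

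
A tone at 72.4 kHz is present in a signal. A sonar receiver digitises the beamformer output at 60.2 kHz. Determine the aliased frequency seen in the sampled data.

72.4 kHz mod fs = 12.2 kHz.
12.2 kHz ≤ fs/2 = 30.1 kHz, appears at 12.2 kHz.

12.2 kHz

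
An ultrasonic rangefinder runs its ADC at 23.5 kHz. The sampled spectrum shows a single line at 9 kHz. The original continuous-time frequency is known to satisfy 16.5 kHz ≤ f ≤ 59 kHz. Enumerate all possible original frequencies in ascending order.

32.5 kHz, 38 kHz, 56 kHz

Frequencies that alias to 9 kHz are k·fs ± 9 kHz for integer k ≥ 0.
k=0: 9 kHz.
k=1: 14.5 kHz, 32.5 kHz.
k=2: 38 kHz, 56 kHz.
k=3: 61.5 kHz, 79.5 kHz.
Within [16.5 kHz, 59 kHz]: 32.5 kHz, 38 kHz, 56 kHz.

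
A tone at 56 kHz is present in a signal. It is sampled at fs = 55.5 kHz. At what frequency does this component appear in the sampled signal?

0.5 kHz

56 kHz mod fs = 0.5 kHz.
0.5 kHz ≤ fs/2 = 27.75 kHz, appears at 0.5 kHz.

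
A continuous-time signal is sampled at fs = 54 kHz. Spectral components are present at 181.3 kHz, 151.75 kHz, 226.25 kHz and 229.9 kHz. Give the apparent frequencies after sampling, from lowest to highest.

fs/2 = 27 kHz.
181.3 kHz mod fs = 19.3 kHz.
19.3 kHz ≤ fs/2 = 27 kHz, appears at 19.3 kHz.
151.75 kHz mod fs = 43.75 kHz.
43.75 kHz > fs/2 = 27 kHz, folds to fs − 43.75 kHz = 10.25 kHz.
226.25 kHz mod fs = 10.25 kHz.
10.25 kHz ≤ fs/2 = 27 kHz, appears at 10.25 kHz.
229.9 kHz mod fs = 13.9 kHz.
13.9 kHz ≤ fs/2 = 27 kHz, appears at 13.9 kHz.
Distinct values: {10.25 kHz, 13.9 kHz, 19.3 kHz}.

10.25 kHz, 13.9 kHz, 19.3 kHz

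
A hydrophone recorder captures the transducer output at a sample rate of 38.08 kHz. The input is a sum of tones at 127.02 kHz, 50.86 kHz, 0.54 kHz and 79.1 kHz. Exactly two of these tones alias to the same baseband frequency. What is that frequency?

fs/2 = 19.04 kHz.
127.02 kHz mod fs = 12.78 kHz.
12.78 kHz ≤ fs/2 = 19.04 kHz, appears at 12.78 kHz.
50.86 kHz mod fs = 12.78 kHz.
12.78 kHz ≤ fs/2 = 19.04 kHz, appears at 12.78 kHz.
0.54 kHz ≤ fs/2 = 19.04 kHz, passes unchanged.
79.1 kHz mod fs = 2.94 kHz.
2.94 kHz ≤ fs/2 = 19.04 kHz, appears at 2.94 kHz.
50.86 kHz and 127.02 kHz both map to 12.78 kHz.

12.78 kHz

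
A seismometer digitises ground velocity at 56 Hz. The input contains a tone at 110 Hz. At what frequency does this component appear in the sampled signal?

2 Hz

110 Hz mod fs = 54 Hz.
54 Hz > fs/2 = 28 Hz, folds to fs − 54 Hz = 2 Hz.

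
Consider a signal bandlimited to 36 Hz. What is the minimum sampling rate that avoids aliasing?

Nyquist rate = 2 × 36 Hz = 72 Hz.

72 Hz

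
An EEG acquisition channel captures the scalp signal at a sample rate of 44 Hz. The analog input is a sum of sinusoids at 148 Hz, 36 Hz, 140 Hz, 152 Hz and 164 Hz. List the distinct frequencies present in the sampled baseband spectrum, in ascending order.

fs/2 = 22 Hz.
148 Hz mod fs = 16 Hz.
16 Hz ≤ fs/2 = 22 Hz, appears at 16 Hz.
36 Hz > fs/2 = 22 Hz, folds to fs − 36 Hz = 8 Hz.
140 Hz mod fs = 8 Hz.
8 Hz ≤ fs/2 = 22 Hz, appears at 8 Hz.
152 Hz mod fs = 20 Hz.
20 Hz ≤ fs/2 = 22 Hz, appears at 20 Hz.
164 Hz mod fs = 32 Hz.
32 Hz > fs/2 = 22 Hz, folds to fs − 32 Hz = 12 Hz.
Distinct values: {8 Hz, 12 Hz, 16 Hz, 20 Hz}.

8 Hz, 12 Hz, 16 Hz, 20 Hz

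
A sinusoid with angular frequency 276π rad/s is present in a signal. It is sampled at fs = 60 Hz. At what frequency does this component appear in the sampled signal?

18 Hz

ω = 276π rad/s → f = ω/(2π) = 138 Hz.
138 Hz mod fs = 18 Hz.
18 Hz ≤ fs/2 = 30 Hz, appears at 18 Hz.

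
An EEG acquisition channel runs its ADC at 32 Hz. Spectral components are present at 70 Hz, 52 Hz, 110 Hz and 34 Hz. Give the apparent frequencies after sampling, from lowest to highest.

fs/2 = 16 Hz.
70 Hz mod fs = 6 Hz.
6 Hz ≤ fs/2 = 16 Hz, appears at 6 Hz.
52 Hz mod fs = 20 Hz.
20 Hz > fs/2 = 16 Hz, folds to fs − 20 Hz = 12 Hz.
110 Hz mod fs = 14 Hz.
14 Hz ≤ fs/2 = 16 Hz, appears at 14 Hz.
34 Hz mod fs = 2 Hz.
2 Hz ≤ fs/2 = 16 Hz, appears at 2 Hz.
Distinct values: {2 Hz, 6 Hz, 12 Hz, 14 Hz}.

2 Hz, 6 Hz, 12 Hz, 14 Hz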